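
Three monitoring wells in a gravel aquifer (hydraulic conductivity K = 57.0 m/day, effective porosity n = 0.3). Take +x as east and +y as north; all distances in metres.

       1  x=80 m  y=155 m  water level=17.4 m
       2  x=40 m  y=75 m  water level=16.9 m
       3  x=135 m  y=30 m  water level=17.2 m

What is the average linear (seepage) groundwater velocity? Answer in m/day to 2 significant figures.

With h = a·x + b·y + c and 1 as origin, the differences give:
  (-40)·a + (-80)·b = -0.5
  55·a + (-125)·b = -0.2
Eliminate b (×(-125) and ×(-80), subtract): 9400·a = 46.50 → a = ∂h/∂x = +0.004947
Back-substitute: b = ∂h/∂y = +0.003777.
|∇h| = √(0.004947² + 0.003777²) = 0.006224
Seepage velocity v = K·i/n = 57.0 × 0.006224 / 0.3 = 1.183 m/day.

1.2 m/day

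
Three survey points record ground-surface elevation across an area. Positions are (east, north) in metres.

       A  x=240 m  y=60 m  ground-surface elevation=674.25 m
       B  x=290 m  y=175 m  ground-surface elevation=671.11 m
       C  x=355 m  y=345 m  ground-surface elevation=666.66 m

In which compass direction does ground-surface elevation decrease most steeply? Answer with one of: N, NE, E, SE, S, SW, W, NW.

NE

Three-point gradient (reference A): Δ to B = (50, 115, -3.14), Δ to C = (115, 285, -7.59).
∂z/∂x = -0.02151, ∂z/∂y = -0.01795 (det = 1025).
Steepest decrease is along −∇f = (+0.02151 E, +0.01795 N) → northeast.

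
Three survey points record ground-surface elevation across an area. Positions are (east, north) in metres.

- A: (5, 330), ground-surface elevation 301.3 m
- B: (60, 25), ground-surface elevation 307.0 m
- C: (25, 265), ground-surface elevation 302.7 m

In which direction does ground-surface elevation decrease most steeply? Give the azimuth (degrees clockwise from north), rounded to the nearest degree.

Differences from A: to B (Δx, Δy, Δh) = (55, -305, +5.7); to C = (20, -65, +1.4).
Solve a·Δx + b·Δy = Δz: det = 55·(-65) − 20·(-305) = 2525.
∂z/∂x = [(+5.7)·(-65) − (+1.4)·(-305)] / 2525 = +0.02238
∂z/∂y = [55·(+1.4) − 20·(+5.7)] / 2525 = -0.01465
Steepest decrease is along −∇f: components (-0.02238 E, +0.01465 N).
Azimuth = atan2(-0.02238, +0.01465) = 303.2° ≈ 303°.

303°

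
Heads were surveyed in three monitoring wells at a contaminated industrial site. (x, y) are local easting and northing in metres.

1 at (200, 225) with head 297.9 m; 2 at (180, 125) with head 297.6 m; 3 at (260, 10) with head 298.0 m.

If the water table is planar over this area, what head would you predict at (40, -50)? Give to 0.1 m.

296.3 m

Taking 1 as reference: 2−1 = (-20, -100, -0.3); 3−1 = (60, -215, +0.1).
Determinant of the coordinate differences = (-20)·(-215) − 60·(-100) = 10300.
∂h/∂x = [(-0.3)·(-215) − (+0.1)·(-100)] / 10300 = +0.007233
∂h/∂y = [(-20)·(+0.1) − 60·(-0.3)] / 10300 = +0.001553
h(40, -50) = 297.9 + (+0.007233)·(-160) + (+0.001553)·(-275) = 297.9 -1.157 -0.427 = 296.316 m.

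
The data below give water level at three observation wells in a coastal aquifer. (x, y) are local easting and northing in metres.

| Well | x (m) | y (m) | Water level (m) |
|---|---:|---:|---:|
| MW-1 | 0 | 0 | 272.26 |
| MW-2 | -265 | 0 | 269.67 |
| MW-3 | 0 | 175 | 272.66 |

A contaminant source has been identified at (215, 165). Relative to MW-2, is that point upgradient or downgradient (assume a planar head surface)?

upgradient

∂h/∂x = (269.67 − 272.26) / (-265 − 0) = +0.009774
∂h/∂y = (272.66 − 272.26) / (175 − 0) = +0.002286
Head at (215, 165) = 272.26 + (+0.009774)·(215) + (+0.002286)·(165) = 274.74 m.
That is higher than the 269.67 m at MW-2, so the point is upgradient.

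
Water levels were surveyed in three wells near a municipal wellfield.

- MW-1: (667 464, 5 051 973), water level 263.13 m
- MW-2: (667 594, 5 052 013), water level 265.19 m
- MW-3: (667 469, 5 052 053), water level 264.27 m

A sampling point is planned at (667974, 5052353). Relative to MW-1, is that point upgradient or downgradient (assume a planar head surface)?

Three-point gradient (reference MW-1): Δ to MW-2 = (130, 40, +2.06), Δ to MW-3 = (5, 80, +1.14).
∂h/∂x = +0.01169, ∂h/∂y = +0.01352 (det = 10200).
Head at (667974, 5052353) = 263.13 + (+0.01169)·(510) + (+0.01352)·(380) = 274.23 m.
That is higher than the 263.13 m at MW-1, so the point is upgradient.

upgradient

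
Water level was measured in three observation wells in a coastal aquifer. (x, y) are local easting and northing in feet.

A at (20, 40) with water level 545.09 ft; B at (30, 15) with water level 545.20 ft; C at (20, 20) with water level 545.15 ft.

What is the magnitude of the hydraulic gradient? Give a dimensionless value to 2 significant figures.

0.0046

Taking A as reference: B−A = (10, -25, +0.11); C−A = (0, -20, +0.06).
Determinant of the coordinate differences = 10·(-20) − 0·(-25) = -200.
∂h/∂x = [(+0.11)·(-20) − (+0.06)·(-25)] / -200 = +0.003500
∂h/∂y = [10·(+0.06) − 0·(+0.11)] / -200 = -0.003000
|∇h| = √(0.003500² + -0.003000²) = 0.00461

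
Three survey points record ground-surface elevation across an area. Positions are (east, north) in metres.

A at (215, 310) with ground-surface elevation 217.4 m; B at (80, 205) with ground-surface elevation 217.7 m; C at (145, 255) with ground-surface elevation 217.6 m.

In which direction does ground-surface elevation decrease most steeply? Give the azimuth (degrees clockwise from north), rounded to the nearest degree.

323°

Taking A as reference: B−A = (-135, -105, +0.3); C−A = (-70, -55, +0.2).
Solve a·Δx + b·Δy = Δz: det = (-135)·(-55) − (-70)·(-105) = 75.
∂z/∂x = [(+0.3)·(-55) − (+0.2)·(-105)] / 75 = +0.06000
∂z/∂y = [(-135)·(+0.2) − (-70)·(+0.3)] / 75 = -0.08000
Steepest decrease is along −∇f: components (-0.06000 E, +0.08000 N).
Azimuth = atan2(-0.06000, +0.08000) = 323.1° ≈ 323°.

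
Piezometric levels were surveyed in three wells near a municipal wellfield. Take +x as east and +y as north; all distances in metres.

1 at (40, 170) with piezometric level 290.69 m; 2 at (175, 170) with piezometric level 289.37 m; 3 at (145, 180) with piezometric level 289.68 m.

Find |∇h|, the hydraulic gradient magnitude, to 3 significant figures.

0.00992

Taking 1 as reference: 2−1 = (135, 0, -1.32); 3−1 = (105, 10, -1.01).
Solve a·Δx + b·Δy = Δh: det = 135·10 − 105·0 = 1350.
∂h/∂x = [(-1.32)·10 − (-1.01)·0] / 1350 = -0.009778
∂h/∂y = [135·(-1.01) − 105·(-1.32)] / 1350 = +0.001667
|∇h| = √(-0.009778² + 0.001667²) = 0.009919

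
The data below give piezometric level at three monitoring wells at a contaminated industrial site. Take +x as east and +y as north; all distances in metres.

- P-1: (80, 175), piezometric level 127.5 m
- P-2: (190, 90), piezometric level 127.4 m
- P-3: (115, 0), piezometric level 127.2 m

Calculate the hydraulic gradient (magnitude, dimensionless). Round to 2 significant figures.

Differences from P-1: to P-2 (Δx, Δy, Δh) = (110, -85, -0.1); to P-3 = (35, -175, -0.3).
Determinant of the coordinate differences = 110·(-175) − 35·(-85) = -16275.
∂h/∂x = [(-0.1)·(-175) − (-0.3)·(-85)] / -16275 = +0.0004916
∂h/∂y = [110·(-0.3) − 35·(-0.1)] / -16275 = +0.001813
|∇h| = √(0.0004916² + 0.001813²) = 0.001878

0.0019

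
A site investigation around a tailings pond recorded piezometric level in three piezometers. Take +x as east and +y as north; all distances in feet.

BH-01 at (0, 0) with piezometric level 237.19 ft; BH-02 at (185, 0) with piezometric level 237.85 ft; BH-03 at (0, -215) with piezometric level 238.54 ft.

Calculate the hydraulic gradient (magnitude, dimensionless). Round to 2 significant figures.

0.0072

∂h/∂x = (237.85 − 237.19) / (185 − 0) = +0.003568
∂h/∂y = (238.54 − 237.19) / (-215 − 0) = -0.006279
|∇h| = √(0.003568² + -0.006279²) = 0.007222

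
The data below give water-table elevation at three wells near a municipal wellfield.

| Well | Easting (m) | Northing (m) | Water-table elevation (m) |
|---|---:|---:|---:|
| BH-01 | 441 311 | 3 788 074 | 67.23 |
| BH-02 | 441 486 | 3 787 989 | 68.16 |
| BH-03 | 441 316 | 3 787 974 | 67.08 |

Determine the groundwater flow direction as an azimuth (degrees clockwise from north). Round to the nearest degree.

Taking BH-01 as reference: BH-02−BH-01 = (175, -85, +0.93); BH-03−BH-01 = (5, -100, -0.15).
Solve a·Δx + b·Δy = Δh: det = 175·(-100) − 5·(-85) = -17075.
∂h/∂x = [(+0.93)·(-100) − (-0.15)·(-85)] / -17075 = +0.006193
∂h/∂y = [175·(-0.15) − 5·(+0.93)] / -17075 = +0.001810
Flow direction (−∇h) has components (-0.006193 E, -0.001810 N).
Azimuth = atan2(E, N) = atan2(-0.006193, -0.001810) = 253.7° ≈ 254°.

254°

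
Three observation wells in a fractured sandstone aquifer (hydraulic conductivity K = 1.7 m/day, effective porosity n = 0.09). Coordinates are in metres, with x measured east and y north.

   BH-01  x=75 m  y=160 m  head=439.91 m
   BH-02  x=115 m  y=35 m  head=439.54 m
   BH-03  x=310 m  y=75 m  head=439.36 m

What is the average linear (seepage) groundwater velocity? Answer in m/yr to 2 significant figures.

With h = a·x + b·y + c and BH-01 as origin, the differences give:
  40·a + (-125)·b = -0.37
  235·a + (-85)·b = -0.55
Eliminate b (×(-85) and ×(-125), subtract): 25975·a = -37.300 → a = ∂h/∂x = -0.001436
Back-substitute: b = ∂h/∂y = +0.002500.
|∇h| = √(-0.001436² + 0.002500²) = 0.002883
Seepage velocity v = K·i/n = 1.7 × 0.002883 / 0.09 = 0.05446 m/day = 19.89 m/yr.

20 m/yr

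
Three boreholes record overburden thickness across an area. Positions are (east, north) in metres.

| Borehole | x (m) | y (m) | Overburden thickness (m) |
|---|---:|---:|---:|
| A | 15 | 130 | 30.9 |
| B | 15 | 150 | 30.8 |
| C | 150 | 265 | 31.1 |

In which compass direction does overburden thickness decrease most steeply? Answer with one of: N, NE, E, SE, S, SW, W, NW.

Differences from A: to B (Δx, Δy, Δh) = (0, 20, -0.1); to C = (135, 135, +0.2).
Solve a·Δx + b·Δy = Δd: det = 0·135 − 135·20 = -2700.
∂d/∂x = [(-0.1)·135 − (+0.2)·20] / -2700 = +0.006481
∂d/∂y = [0·(+0.2) − 135·(-0.1)] / -2700 = -0.005000
Steepest decrease is along −∇f = (-0.006481 E, +0.005000 N) → northwest.

NW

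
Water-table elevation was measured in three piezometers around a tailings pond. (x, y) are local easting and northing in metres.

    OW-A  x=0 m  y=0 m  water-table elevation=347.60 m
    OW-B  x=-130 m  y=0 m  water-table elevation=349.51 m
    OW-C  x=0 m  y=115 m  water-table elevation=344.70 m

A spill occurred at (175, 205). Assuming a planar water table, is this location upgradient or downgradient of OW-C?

downgradient

∂h/∂x = (349.51 − 347.60) / (-130 − 0) = -0.01469
∂h/∂y = (344.70 − 347.60) / (115 − 0) = -0.02522
Head at (175, 205) = 347.60 + (-0.01469)·(175) + (-0.02522)·(205) = 339.86 m.
That is lower than the 344.70 m at OW-C, so the point is downgradient.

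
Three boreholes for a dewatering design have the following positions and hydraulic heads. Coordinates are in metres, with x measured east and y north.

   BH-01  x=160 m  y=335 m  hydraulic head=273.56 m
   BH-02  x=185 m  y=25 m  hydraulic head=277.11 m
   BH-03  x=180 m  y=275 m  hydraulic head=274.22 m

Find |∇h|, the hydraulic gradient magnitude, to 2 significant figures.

Three-point gradient (reference BH-01): Δ to BH-02 = (25, -310, +3.55), Δ to BH-03 = (20, -60, +0.66).
∂h/∂x = -0.001787, ∂h/∂y = -0.01160 (det = 4700).
|∇h| = √(-0.001787² + -0.01160²) = 0.01174

0.012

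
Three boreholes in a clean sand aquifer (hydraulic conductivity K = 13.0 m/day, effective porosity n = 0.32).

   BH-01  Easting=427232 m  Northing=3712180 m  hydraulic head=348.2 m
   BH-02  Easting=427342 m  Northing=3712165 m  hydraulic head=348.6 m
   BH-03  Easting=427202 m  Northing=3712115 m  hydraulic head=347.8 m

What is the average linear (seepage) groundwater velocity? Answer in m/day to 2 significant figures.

0.24 m/day

Taking BH-01 as reference: BH-02−BH-01 = (110, -15, +0.4); BH-03−BH-01 = (-30, -65, -0.4).
Solve a·Δx + b·Δy = Δh: det = 110·(-65) − (-30)·(-15) = -7600.
∂h/∂x = [(+0.4)·(-65) − (-0.4)·(-15)] / -7600 = +0.004211
∂h/∂y = [110·(-0.4) − (-30)·(+0.4)] / -7600 = +0.004211
|∇h| = √(0.004211² + 0.004211²) = 0.005955
Seepage velocity v = K·i/n = 13.0 × 0.005955 / 0.32 = 0.2419 m/day.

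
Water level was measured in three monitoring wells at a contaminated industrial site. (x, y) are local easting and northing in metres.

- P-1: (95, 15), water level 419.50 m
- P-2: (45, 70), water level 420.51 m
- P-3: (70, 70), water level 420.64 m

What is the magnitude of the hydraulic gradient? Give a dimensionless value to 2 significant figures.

Three-point gradient (reference P-1): Δ to P-2 = (-50, 55, +1.01), Δ to P-3 = (-25, 55, +1.14).
∂h/∂x = +0.005200, ∂h/∂y = +0.02309 (det = -1375).
|∇h| = √(0.005200² + 0.02309²) = 0.02367

0.024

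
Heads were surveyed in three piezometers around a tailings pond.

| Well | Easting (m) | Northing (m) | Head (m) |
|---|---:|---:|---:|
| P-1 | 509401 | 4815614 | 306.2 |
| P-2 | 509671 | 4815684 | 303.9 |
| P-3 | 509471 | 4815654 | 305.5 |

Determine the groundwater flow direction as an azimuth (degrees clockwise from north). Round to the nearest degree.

057°

Differences from P-1: to P-2 (Δx, Δy, Δh) = (270, 70, -2.3); to P-3 = (70, 40, -0.7).
Solve a·Δx + b·Δy = Δh: det = 270·40 − 70·70 = 5900.
∂h/∂x = [(-2.3)·40 − (-0.7)·70] / 5900 = -0.007288
∂h/∂y = [270·(-0.7) − 70·(-2.3)] / 5900 = -0.004746
Flow direction (−∇h) has components (+0.007288 E, +0.004746 N).
Azimuth = atan2(E, N) = atan2(+0.007288, +0.004746) = 56.9° ≈ 057°.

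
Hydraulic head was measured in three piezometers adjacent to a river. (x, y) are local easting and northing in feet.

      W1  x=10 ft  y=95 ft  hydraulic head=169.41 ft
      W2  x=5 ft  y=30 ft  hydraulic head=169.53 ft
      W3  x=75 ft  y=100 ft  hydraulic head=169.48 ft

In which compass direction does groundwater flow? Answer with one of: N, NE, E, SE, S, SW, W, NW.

Differences from W1: to W2 (Δx, Δy, Δh) = (-5, -65, +0.12); to W3 = (65, 5, +0.07).
Solve a·Δx + b·Δy = Δh: det = (-5)·5 − 65·(-65) = 4200.
∂h/∂x = [(+0.12)·5 − (+0.07)·(-65)] / 4200 = +0.001226
∂h/∂y = [(-5)·(+0.07) − 65·(+0.12)] / 4200 = -0.001940
Flow = −∇h = (-0.001226 east, +0.001940 north), which points northwest.

NW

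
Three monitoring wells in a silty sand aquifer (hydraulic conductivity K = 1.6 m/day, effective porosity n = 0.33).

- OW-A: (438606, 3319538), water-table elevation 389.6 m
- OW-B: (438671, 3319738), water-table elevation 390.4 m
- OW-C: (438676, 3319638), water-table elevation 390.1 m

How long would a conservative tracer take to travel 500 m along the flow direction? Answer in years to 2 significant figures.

With h = a·x + b·y + c and OW-A as origin, the differences give:
  65·a + 200·b = +0.8
  70·a + 100·b = +0.5
Eliminate b (×100 and ×200, subtract): -7500·a = -20.00 → a = ∂h/∂x = +0.002667
Back-substitute: b = ∂h/∂y = +0.003133.
|∇h| = √(0.002667² + 0.003133²) = 0.004114
Seepage velocity v = K·i/n = 1.6 × 0.004114 / 0.33 = 0.01995 m/day.
t = 500 / 0.01995 = 2.506e+04 days = 68.6 years.

69 years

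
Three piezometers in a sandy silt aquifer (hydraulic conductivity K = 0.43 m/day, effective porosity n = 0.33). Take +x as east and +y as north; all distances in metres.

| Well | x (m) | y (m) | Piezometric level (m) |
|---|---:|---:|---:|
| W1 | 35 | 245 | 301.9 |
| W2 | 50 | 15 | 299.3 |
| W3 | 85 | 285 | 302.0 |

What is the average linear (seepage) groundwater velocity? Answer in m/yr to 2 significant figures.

6.1 m/yr

With h = a·x + b·y + c and W1 as origin, the differences give:
  15·a + (-230)·b = -2.6
  50·a + 40·b = +0.1
Eliminate b (×40 and ×(-230), subtract): 12100·a = -81.00 → a = ∂h/∂x = -0.006694
Back-substitute: b = ∂h/∂y = +0.01087.
|∇h| = √(-0.006694² + 0.01087²) = 0.01277
Seepage velocity v = K·i/n = 0.43 × 0.01277 / 0.33 = 0.01664 m/day = 6.078 m/yr.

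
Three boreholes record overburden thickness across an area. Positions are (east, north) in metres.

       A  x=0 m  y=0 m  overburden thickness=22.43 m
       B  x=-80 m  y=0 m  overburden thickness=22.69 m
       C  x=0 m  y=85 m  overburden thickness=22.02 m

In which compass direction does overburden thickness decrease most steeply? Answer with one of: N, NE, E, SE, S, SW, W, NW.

NE

∂d/∂x = (22.69 − 22.43) / (-80 − 0) = -0.003250
∂d/∂y = (22.02 − 22.43) / (85 − 0) = -0.004824
Steepest decrease is along −∇f = (+0.003250 E, +0.004824 N) → northeast.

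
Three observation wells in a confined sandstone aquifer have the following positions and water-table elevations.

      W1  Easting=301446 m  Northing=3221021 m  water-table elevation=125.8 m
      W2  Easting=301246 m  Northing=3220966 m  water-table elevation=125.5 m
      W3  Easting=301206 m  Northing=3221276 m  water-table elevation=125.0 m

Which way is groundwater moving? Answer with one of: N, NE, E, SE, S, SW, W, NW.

Taking W1 as reference: W2−W1 = (-200, -55, -0.3); W3−W1 = (-240, 255, -0.8).
Solve a·Δx + b·Δy = Δh: det = (-200)·255 − (-240)·(-55) = -64200.
∂h/∂x = [(-0.3)·255 − (-0.8)·(-55)] / -64200 = +0.001877
∂h/∂y = [(-200)·(-0.8) − (-240)·(-0.3)] / -64200 = -0.001371
Flow = −∇h = (-0.001877 east, +0.001371 north), which points northwest.

NW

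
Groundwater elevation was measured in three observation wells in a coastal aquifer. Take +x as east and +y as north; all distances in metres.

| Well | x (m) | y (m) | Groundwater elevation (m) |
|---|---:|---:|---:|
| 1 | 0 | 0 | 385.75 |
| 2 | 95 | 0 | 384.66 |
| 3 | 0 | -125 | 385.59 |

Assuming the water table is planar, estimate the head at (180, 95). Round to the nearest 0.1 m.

383.8 m

∂h/∂x = (384.66 − 385.75) / (95 − 0) = -0.01147
∂h/∂y = (385.59 − 385.75) / (-125 − 0) = +0.001280
h(180, 95) = 385.75 + (-0.01147)·(180) + (+0.001280)·(95) = 385.75 -2.065 +0.122 = 383.806 m.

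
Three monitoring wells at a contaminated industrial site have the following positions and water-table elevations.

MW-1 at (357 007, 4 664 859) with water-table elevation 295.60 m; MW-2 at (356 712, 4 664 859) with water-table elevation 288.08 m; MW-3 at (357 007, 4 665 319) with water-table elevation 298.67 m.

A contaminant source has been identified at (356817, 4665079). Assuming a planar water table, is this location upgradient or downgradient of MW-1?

downgradient

∂h/∂x = (288.08 − 295.60) / (356712 − 357007) = +0.02549
∂h/∂y = (298.67 − 295.60) / (4665319 − 4664859) = +0.006674
Head at (356817, 4665079) = 295.60 + (+0.02549)·(-190) + (+0.006674)·(220) = 292.22 m.
That is lower than the 295.60 m at MW-1, so the point is downgradient.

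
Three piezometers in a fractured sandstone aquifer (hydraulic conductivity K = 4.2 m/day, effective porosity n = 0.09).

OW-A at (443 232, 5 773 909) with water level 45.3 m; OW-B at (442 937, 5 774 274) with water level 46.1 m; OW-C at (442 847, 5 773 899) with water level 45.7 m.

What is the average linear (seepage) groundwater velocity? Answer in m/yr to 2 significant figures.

29 m/yr

Differences from OW-A: to OW-B (Δx, Δy, Δh) = (-295, 365, +0.8); to OW-C = (-385, -10, +0.4).
Solve a·Δx + b·Δy = Δh: det = (-295)·(-10) − (-385)·365 = 143475.
∂h/∂x = [(+0.8)·(-10) − (+0.4)·365] / 143475 = -0.001073
∂h/∂y = [(-295)·(+0.4) − (-385)·(+0.8)] / 143475 = +0.001324
|∇h| = √(-0.001073² + 0.001324²) = 0.001704
Seepage velocity v = K·i/n = 4.2 × 0.001704 / 0.09 = 0.07952 m/day = 29.04 m/yr.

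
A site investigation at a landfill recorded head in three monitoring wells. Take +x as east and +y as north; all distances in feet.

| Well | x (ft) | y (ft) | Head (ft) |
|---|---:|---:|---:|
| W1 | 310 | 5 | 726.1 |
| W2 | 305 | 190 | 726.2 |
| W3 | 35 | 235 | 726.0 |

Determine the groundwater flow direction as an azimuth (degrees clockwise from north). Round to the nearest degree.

236°

With h = a·x + b·y + c and W1 as origin, the differences give:
  (-5)·a + 185·b = +0.1
  (-275)·a + 230·b = -0.1
Eliminate b (×230 and ×185, subtract): 49725·a = 41.50 → a = ∂h/∂x = +0.0008346
Back-substitute: b = ∂h/∂y = +0.0005631.
Flow direction (−∇h) has components (-0.0008346 E, -0.0005631 N).
Azimuth = atan2(E, N) = atan2(-0.0008346, -0.0005631) = 236.0° ≈ 236°.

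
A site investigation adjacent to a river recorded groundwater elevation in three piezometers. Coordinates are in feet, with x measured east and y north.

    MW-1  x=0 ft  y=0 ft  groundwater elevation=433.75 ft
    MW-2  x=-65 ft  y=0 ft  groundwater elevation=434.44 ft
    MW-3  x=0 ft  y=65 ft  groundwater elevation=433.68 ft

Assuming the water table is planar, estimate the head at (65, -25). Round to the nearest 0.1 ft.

433.1 ft

∂h/∂x = (434.44 − 433.75) / (-65 − 0) = -0.01062
∂h/∂y = (433.68 − 433.75) / (65 − 0) = -0.001077
h(65, -25) = 433.75 + (-0.01062)·(65) + (-0.001077)·(-25) = 433.75 -0.690 +0.027 = 433.087 ft.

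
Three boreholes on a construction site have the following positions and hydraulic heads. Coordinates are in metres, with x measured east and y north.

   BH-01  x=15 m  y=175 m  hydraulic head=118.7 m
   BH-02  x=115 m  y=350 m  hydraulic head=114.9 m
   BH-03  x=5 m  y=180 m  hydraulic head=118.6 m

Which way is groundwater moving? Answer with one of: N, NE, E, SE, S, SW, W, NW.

N

Differences from BH-01: to BH-02 (Δx, Δy, Δh) = (100, 175, -3.8); to BH-03 = (-10, 5, -0.1).
Determinant of the coordinate differences = 100·5 − (-10)·175 = 2250.
∂h/∂x = [(-3.8)·5 − (-0.1)·175] / 2250 = -0.0006667
∂h/∂y = [100·(-0.1) − (-10)·(-3.8)] / 2250 = -0.02133
Flow = −∇h = (+0.0006667 east, +0.02133 north), which points north.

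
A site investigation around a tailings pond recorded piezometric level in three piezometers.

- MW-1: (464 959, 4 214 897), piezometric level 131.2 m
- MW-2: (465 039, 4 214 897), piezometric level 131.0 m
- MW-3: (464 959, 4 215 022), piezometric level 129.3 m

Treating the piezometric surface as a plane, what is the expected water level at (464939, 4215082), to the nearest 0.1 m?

∂h/∂x = (131.0 − 131.2) / (465039 − 464959) = -0.002500
∂h/∂y = (129.3 − 131.2) / (4215022 − 4214897) = -0.01520
h(464939, 4215082) = 131.2 + (-0.002500)·(-20) + (-0.01520)·(185) = 131.2 +0.050 -2.812 = 128.438 m.

128.4 m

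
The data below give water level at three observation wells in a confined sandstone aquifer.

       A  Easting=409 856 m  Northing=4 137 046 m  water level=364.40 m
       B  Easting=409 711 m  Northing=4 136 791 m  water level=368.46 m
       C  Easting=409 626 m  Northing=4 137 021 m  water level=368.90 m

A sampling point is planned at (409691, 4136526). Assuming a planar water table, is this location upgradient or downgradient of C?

Differences from A: to B (Δx, Δy, Δh) = (-145, -255, +4.06); to C = (-230, -25, +4.50).
Solve a·Δx + b·Δy = Δh: det = (-145)·(-25) − (-230)·(-255) = -55025.
∂h/∂x = [(+4.06)·(-25) − (+4.50)·(-255)] / -55025 = -0.01901
∂h/∂y = [(-145)·(+4.50) − (-230)·(+4.06)] / -55025 = -0.005112
Head at (409691, 4136526) = 364.40 + (-0.01901)·(-165) + (-0.005112)·(-520) = 370.19 m.
That is higher than the 368.90 m at C, so the point is upgradient.

upgradient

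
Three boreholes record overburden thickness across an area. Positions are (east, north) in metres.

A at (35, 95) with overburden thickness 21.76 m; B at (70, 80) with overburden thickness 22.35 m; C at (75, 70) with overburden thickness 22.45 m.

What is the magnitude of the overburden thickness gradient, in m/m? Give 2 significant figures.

0.016 m/m

Taking A as reference: B−A = (35, -15, +0.59); C−A = (40, -25, +0.69).
Solve a·Δx + b·Δy = Δd: det = 35·(-25) − 40·(-15) = -275.
∂d/∂x = [(+0.59)·(-25) − (+0.69)·(-15)] / -275 = +0.01600
∂d/∂y = [35·(+0.69) − 40·(+0.59)] / -275 = -0.002000
|∇f| = √(0.01600² + -0.002000²) = 0.01612 m/m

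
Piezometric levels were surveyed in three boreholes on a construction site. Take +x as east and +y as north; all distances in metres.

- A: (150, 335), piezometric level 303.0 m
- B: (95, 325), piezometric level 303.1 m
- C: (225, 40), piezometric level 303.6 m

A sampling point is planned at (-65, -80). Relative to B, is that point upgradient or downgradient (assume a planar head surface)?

Differences from A: to B (Δx, Δy, Δh) = (-55, -10, +0.1); to C = (75, -295, +0.6).
Determinant of the coordinate differences = (-55)·(-295) − 75·(-10) = 16975.
∂h/∂x = [(+0.1)·(-295) − (+0.6)·(-10)] / 16975 = -0.001384
∂h/∂y = [(-55)·(+0.6) − 75·(+0.1)] / 16975 = -0.002386
Head at (-65, -80) = 303.0 + (-0.001384)·(-215) + (-0.002386)·(-415) = 304.29 m.
That is higher than the 303.1 m at B, so the point is upgradient.

upgradient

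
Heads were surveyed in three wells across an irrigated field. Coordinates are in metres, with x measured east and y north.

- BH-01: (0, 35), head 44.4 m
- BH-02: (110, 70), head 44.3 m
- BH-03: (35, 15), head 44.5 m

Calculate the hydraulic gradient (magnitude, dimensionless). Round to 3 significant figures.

With h = a·x + b·y + c and BH-01 as origin, the differences give:
  110·a + 35·b = -0.1
  35·a + (-20)·b = +0.1
Eliminate b (×(-20) and ×35, subtract): -3425·a = -1.50 → a = ∂h/∂x = +0.0004380
Back-substitute: b = ∂h/∂y = -0.004234.
|∇h| = √(0.0004380² + -0.004234²) = 0.004257

0.00426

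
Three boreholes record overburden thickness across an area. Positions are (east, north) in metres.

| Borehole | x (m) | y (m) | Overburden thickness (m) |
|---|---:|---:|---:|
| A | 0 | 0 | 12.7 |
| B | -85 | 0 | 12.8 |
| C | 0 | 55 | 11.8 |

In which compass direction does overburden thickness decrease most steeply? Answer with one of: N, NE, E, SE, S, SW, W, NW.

N

∂d/∂x = (12.8 − 12.7) / (-85 − 0) = -0.001176
∂d/∂y = (11.8 − 12.7) / (55 − 0) = -0.01636
Steepest decrease is along −∇f = (+0.001176 E, +0.01636 N) → north.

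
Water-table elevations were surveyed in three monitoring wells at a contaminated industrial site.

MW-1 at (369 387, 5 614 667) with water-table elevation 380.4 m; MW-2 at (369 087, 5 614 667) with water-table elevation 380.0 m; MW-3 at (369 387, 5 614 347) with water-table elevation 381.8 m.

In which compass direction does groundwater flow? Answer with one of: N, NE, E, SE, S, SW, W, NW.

N

∂h/∂x = (380.0 − 380.4) / (369087 − 369387) = +0.001333
∂h/∂y = (381.8 − 380.4) / (5614347 − 5614667) = -0.004375
Flow = −∇h = (-0.001333 east, +0.004375 north), which points north.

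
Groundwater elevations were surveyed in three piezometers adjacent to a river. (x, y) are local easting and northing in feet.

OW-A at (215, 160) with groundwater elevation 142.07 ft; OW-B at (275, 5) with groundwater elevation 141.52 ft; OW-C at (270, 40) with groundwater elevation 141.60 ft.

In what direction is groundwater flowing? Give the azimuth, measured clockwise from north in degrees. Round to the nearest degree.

107°

Taking OW-A as reference: OW-B−OW-A = (60, -155, -0.55); OW-C−OW-A = (55, -120, -0.47).
Solve a·Δx + b·Δy = Δh: det = 60·(-120) − 55·(-155) = 1325.
∂h/∂x = [(-0.55)·(-120) − (-0.47)·(-155)] / 1325 = -0.005170
∂h/∂y = [60·(-0.47) − 55·(-0.55)] / 1325 = +0.001547
Flow direction (−∇h) has components (+0.005170 E, -0.001547 N).
Azimuth = atan2(E, N) = atan2(+0.005170, -0.001547) = 106.7° ≈ 107°.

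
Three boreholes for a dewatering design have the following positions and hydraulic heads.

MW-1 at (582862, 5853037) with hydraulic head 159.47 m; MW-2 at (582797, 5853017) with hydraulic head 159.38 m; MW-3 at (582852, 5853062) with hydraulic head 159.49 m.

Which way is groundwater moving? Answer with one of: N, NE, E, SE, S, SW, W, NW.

SW

Differences from MW-1: to MW-2 (Δx, Δy, Δh) = (-65, -20, -0.09); to MW-3 = (-10, 25, +0.02).
Determinant of the coordinate differences = (-65)·25 − (-10)·(-20) = -1825.
∂h/∂x = [(-0.09)·25 − (+0.02)·(-20)] / -1825 = +0.001014
∂h/∂y = [(-65)·(+0.02) − (-10)·(-0.09)] / -1825 = +0.001205
Flow = −∇h = (-0.001014 east, -0.001205 north), which points southwest.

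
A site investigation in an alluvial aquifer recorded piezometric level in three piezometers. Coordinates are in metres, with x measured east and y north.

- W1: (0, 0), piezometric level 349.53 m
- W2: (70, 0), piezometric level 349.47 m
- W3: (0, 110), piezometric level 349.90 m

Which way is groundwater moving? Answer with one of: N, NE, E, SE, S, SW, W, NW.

S

∂h/∂x = (349.47 − 349.53) / (70 − 0) = -0.0008571
∂h/∂y = (349.90 − 349.53) / (110 − 0) = +0.003364
Flow = −∇h = (+0.0008571 east, -0.003364 north), which points south.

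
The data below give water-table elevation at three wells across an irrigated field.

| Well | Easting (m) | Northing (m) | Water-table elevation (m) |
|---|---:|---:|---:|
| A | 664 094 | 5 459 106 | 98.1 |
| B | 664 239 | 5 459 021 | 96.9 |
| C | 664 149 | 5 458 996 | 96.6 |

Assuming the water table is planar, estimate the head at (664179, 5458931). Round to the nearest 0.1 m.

95.7 m

Taking A as reference: B−A = (145, -85, -1.2); C−A = (55, -110, -1.5).
Determinant of the coordinate differences = 145·(-110) − 55·(-85) = -11275.
∂h/∂x = [(-1.2)·(-110) − (-1.5)·(-85)] / -11275 = -0.0003991
∂h/∂y = [145·(-1.5) − 55·(-1.2)] / -11275 = +0.01344
h(664179, 5458931) = 98.1 + (-0.0003991)·(85) + (+0.01344)·(-175) = 98.1 -0.034 -2.351 = 95.715 m.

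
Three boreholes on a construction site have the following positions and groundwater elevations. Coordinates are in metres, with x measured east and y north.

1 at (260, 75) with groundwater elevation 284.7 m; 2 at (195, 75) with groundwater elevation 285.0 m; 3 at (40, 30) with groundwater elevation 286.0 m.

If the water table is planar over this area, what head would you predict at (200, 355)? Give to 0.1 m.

283.2 m

Differences from 1: to 2 (Δx, Δy, Δh) = (-65, 0, +0.3); to 3 = (-220, -45, +1.3).
Solve a·Δx + b·Δy = Δh: det = (-65)·(-45) − (-220)·0 = 2925.
∂h/∂x = [(+0.3)·(-45) − (+1.3)·0] / 2925 = -0.004615
∂h/∂y = [(-65)·(+1.3) − (-220)·(+0.3)] / 2925 = -0.006325
h(200, 355) = 284.7 + (-0.004615)·(-60) + (-0.006325)·(280) = 284.7 +0.277 -1.771 = 283.206 m.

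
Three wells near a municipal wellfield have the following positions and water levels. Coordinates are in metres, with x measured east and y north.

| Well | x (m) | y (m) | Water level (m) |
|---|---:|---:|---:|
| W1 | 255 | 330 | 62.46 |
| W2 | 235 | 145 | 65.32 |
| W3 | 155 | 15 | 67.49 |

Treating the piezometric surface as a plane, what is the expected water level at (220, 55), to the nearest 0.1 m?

66.7 m

Differences from W1: to W2 (Δx, Δy, Δh) = (-20, -185, +2.86); to W3 = (-100, -315, +5.03).
Determinant of the coordinate differences = (-20)·(-315) − (-100)·(-185) = -12200.
∂h/∂x = [(+2.86)·(-315) − (+5.03)·(-185)] / -12200 = -0.002430
∂h/∂y = [(-20)·(+5.03) − (-100)·(+2.86)] / -12200 = -0.01520
h(220, 55) = 62.46 + (-0.002430)·(-35) + (-0.01520)·(-275) = 62.46 +0.085 +4.179 = 66.724 m.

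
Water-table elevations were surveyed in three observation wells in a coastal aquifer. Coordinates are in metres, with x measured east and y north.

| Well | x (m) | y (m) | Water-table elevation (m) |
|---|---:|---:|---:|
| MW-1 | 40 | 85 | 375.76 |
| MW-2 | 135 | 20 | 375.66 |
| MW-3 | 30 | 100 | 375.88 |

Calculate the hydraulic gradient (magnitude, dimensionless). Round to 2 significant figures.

0.016

Taking MW-1 as reference: MW-2−MW-1 = (95, -65, -0.10); MW-3−MW-1 = (-10, 15, +0.12).
Determinant of the coordinate differences = 95·15 − (-10)·(-65) = 775.
∂h/∂x = [(-0.10)·15 − (+0.12)·(-65)] / 775 = +0.008129
∂h/∂y = [95·(+0.12) − (-10)·(-0.10)] / 775 = +0.01342
|∇h| = √(0.008129² + 0.01342²) = 0.01569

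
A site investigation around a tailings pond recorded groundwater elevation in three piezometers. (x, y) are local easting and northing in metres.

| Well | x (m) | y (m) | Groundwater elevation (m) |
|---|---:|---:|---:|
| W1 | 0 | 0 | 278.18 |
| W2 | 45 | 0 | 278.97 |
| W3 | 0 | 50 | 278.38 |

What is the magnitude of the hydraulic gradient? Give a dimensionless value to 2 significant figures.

∂h/∂x = (278.97 − 278.18) / (45 − 0) = +0.01756
∂h/∂y = (278.38 − 278.18) / (50 − 0) = +0.004000
|∇h| = √(0.01756² + 0.004000²) = 0.01801

0.018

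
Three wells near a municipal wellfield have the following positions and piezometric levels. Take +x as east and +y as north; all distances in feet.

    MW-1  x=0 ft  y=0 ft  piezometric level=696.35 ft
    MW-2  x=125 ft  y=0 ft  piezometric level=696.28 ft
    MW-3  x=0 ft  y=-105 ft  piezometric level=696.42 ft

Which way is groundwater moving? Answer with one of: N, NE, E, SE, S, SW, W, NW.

∂h/∂x = (696.28 − 696.35) / (125 − 0) = -0.0005600
∂h/∂y = (696.42 − 696.35) / (-105 − 0) = -0.0006667
Flow = −∇h = (+0.0005600 east, +0.0006667 north), which points northeast.

NE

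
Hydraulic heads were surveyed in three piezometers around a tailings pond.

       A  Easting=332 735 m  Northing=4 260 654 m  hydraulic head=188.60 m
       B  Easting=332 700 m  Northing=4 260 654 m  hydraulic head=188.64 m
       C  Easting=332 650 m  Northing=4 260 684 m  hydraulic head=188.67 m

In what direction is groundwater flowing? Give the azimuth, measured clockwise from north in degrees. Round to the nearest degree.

With h = a·x + b·y + c and A as origin, the differences give:
  (-35)·a + 0·b = +0.04
  (-85)·a + 30·b = +0.07
Eliminate b (×30 and ×0, subtract): -1050·a = 1.200 → a = ∂h/∂x = -0.001143
Back-substitute: b = ∂h/∂y = -0.0009048.
Flow direction (−∇h) has components (+0.001143 E, +0.0009048 N).
Azimuth = atan2(E, N) = atan2(+0.001143, +0.0009048) = 51.6° ≈ 052°.

052°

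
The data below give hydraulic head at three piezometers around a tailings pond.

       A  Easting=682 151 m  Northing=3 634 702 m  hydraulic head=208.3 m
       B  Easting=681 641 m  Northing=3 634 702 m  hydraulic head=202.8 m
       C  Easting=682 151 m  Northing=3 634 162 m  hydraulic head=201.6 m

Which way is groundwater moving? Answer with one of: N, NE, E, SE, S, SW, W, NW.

∂h/∂x = (202.8 − 208.3) / (681641 − 682151) = +0.01078
∂h/∂y = (201.6 − 208.3) / (3634162 − 3634702) = +0.01241
Flow = −∇h = (-0.01078 east, -0.01241 north), which points southwest.

SW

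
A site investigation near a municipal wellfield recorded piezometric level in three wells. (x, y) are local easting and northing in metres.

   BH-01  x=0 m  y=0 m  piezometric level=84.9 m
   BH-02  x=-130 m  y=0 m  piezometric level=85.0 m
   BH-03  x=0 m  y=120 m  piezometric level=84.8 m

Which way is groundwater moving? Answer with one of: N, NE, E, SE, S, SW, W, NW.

NE

∂h/∂x = (85.0 − 84.9) / (-130 − 0) = -0.0007692
∂h/∂y = (84.8 − 84.9) / (120 − 0) = -0.0008333
Flow = −∇h = (+0.0007692 east, +0.0008333 north), which points northeast.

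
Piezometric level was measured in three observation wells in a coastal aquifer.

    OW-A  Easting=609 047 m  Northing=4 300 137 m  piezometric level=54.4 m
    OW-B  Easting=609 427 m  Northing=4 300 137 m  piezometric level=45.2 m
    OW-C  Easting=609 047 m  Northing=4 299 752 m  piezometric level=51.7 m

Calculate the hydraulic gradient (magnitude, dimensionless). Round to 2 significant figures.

0.025

∂h/∂x = (45.2 − 54.4) / (609427 − 609047) = -0.02421
∂h/∂y = (51.7 − 54.4) / (4299752 − 4300137) = +0.007013
|∇h| = √(-0.02421² + 0.007013²) = 0.02521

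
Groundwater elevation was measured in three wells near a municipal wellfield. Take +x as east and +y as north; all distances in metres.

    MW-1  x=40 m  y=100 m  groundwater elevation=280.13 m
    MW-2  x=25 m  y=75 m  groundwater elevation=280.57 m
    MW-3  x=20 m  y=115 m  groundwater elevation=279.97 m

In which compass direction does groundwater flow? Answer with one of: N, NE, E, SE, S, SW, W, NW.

N

Taking MW-1 as reference: MW-2−MW-1 = (-15, -25, +0.44); MW-3−MW-1 = (-20, 15, -0.16).
Determinant of the coordinate differences = (-15)·15 − (-20)·(-25) = -725.
∂h/∂x = [(+0.44)·15 − (-0.16)·(-25)] / -725 = -0.003586
∂h/∂y = [(-15)·(-0.16) − (-20)·(+0.44)] / -725 = -0.01545
Flow = −∇h = (+0.003586 east, +0.01545 north), which points north.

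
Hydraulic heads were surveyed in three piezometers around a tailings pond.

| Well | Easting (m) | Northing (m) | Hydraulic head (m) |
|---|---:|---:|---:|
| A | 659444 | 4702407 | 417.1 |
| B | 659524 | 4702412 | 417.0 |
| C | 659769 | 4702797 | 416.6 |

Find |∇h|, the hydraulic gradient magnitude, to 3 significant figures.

0.00126

Differences from A: to B (Δx, Δy, Δh) = (80, 5, -0.1); to C = (325, 390, -0.5).
Solve a·Δx + b·Δy = Δh: det = 80·390 − 325·5 = 29575.
∂h/∂x = [(-0.1)·390 − (-0.5)·5] / 29575 = -0.001234
∂h/∂y = [80·(-0.5) − 325·(-0.1)] / 29575 = -0.0002536
|∇h| = √(-0.001234² + -0.0002536²) = 0.00126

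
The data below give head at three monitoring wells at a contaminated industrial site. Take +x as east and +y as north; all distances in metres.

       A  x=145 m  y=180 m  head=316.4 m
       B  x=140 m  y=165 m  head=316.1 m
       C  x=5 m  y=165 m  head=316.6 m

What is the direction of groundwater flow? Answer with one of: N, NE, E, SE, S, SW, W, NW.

S

Differences from A: to B (Δx, Δy, Δh) = (-5, -15, -0.3); to C = (-140, -15, +0.2).
Solve a·Δx + b·Δy = Δh: det = (-5)·(-15) − (-140)·(-15) = -2025.
∂h/∂x = [(-0.3)·(-15) − (+0.2)·(-15)] / -2025 = -0.003704
∂h/∂y = [(-5)·(+0.2) − (-140)·(-0.3)] / -2025 = +0.02123
Flow = −∇h = (+0.003704 east, -0.02123 north), which points south.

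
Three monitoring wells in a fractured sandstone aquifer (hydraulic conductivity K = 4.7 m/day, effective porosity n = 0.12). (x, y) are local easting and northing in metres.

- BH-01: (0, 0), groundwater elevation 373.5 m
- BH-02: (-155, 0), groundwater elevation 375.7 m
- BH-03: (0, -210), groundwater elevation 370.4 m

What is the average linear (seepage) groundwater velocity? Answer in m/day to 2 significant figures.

∂h/∂x = (375.7 − 373.5) / (-155 − 0) = -0.01419
∂h/∂y = (370.4 − 373.5) / (-210 − 0) = +0.01476
|∇h| = √(-0.01419² + 0.01476²) = 0.02047
Seepage velocity v = K·i/n = 4.7 × 0.02047 / 0.12 = 0.8017 m/day.

0.80 m/day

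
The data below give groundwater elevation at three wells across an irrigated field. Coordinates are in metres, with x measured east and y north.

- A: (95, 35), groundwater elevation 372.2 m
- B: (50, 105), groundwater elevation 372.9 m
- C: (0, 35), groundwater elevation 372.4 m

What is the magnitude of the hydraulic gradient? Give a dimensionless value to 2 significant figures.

0.0089

Taking A as reference: B−A = (-45, 70, +0.7); C−A = (-95, 0, +0.2).
Determinant of the coordinate differences = (-45)·0 − (-95)·70 = 6650.
∂h/∂x = [(+0.7)·0 − (+0.2)·70] / 6650 = -0.002105
∂h/∂y = [(-45)·(+0.2) − (-95)·(+0.7)] / 6650 = +0.008647
|∇h| = √(-0.002105² + 0.008647²) = 0.0089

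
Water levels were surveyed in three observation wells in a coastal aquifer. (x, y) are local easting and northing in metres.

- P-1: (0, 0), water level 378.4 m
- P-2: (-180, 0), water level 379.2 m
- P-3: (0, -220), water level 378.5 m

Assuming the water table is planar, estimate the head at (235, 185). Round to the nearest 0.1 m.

∂h/∂x = (379.2 − 378.4) / (-180 − 0) = -0.004444
∂h/∂y = (378.5 − 378.4) / (-220 − 0) = -0.0004545
h(235, 185) = 378.4 + (-0.004444)·(235) + (-0.0004545)·(185) = 378.4 -1.044 -0.084 = 377.271 m.

377.3 m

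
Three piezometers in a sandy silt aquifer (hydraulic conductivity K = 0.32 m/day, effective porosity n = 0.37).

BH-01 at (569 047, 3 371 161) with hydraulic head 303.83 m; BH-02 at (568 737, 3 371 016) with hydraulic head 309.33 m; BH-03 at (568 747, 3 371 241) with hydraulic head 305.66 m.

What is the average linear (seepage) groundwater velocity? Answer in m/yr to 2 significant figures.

6.0 m/yr

Differences from BH-01: to BH-02 (Δx, Δy, Δh) = (-310, -145, +5.50); to BH-03 = (-300, 80, +1.83).
Solve a·Δx + b·Δy = Δh: det = (-310)·80 − (-300)·(-145) = -68300.
∂h/∂x = [(+5.50)·80 − (+1.83)·(-145)] / -68300 = -0.01033
∂h/∂y = [(-310)·(+1.83) − (-300)·(+5.50)] / -68300 = -0.01585
|∇h| = √(-0.01033² + -0.01585²) = 0.01892
Seepage velocity v = K·i/n = 0.32 × 0.01892 / 0.37 = 0.01636 m/day = 5.975 m/yr.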